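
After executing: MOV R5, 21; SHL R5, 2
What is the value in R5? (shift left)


Register state trace:
  MOV R5, 21  → R5 = 21
  SHL R5, 2  → R5 = 21 << 2 = 21 * 2^2 = 84
Final: R5 = 84

84


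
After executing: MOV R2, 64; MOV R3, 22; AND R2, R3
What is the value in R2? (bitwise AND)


Register state trace:
  MOV R2, 64  → R2 = 64 (0b01000000)
  MOV R3, 22  → R3 = 22 (0b00010110)
  AND R2, R3  → R2 = 64 AND 22 = 0 (0b00000000)
Final: R2 = 0

0


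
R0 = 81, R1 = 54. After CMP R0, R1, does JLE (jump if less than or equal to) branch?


Trace:
  R0 = 81, R1 = 54
  CMP R0, R1  → compares 81 vs 54
  JLE checks: is 81 less than or equal to 54?
  81 > 54, so condition is false
Branch taken: No

No


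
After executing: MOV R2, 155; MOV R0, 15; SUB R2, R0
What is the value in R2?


Register state trace:
  MOV R2, 155  → R2 = 155
  MOV R0, 15  → R0 = 15
  SUB R2, R0  → R2 = 155 - 15 = 140
Final: R2 = 140

140


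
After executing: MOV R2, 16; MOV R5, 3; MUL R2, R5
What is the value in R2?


Register state trace:
  MOV R2, 16  → R2 = 16
  MOV R5, 3  → R5 = 3
  MUL R2, R5  → R2 = 16 * 3 = 48
Final: R2 = 48

48


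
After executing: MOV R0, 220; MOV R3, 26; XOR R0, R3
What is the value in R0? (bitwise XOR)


Register state trace:
  MOV R0, 220  → R0 = 220 (0b11011100)
  MOV R3, 26  → R3 = 26 (0b00011010)
  XOR R0, R3  → R0 = 220 XOR 26 = 198 (0b11000110)
Final: R0 = 198

198


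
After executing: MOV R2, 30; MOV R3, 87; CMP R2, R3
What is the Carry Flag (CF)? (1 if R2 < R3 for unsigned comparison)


Register state trace:
  MOV R2, 30  → R2 = 30
  MOV R3, 87  → R3 = 87
  CMP R2, R3  → unsigned 30 - 87: borrow occurs
  30 < 87, so CF = 1
CF = 1

1


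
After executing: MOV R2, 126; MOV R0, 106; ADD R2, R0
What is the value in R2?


Register state trace:
  MOV R2, 126  → R2 = 126
  MOV R0, 106  → R0 = 106
  ADD R2, R0  → R2 = 126 + 106 = 232
Final: R2 = 232

232


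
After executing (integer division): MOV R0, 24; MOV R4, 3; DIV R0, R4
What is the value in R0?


Register state trace:
  MOV R0, 24  → R0 = 24
  MOV R4, 3  → R4 = 3
  DIV R0, R4  → R0 = 24 // 3 = 8
Final: R0 = 8

8


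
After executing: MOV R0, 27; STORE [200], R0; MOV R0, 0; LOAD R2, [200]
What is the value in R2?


Register and memory trace:
  MOV R0, 27  → R0 = 27
  STORE [200], R0  → mem[200] = 27
  MOV R0, 0  → R0 = 0
  LOAD R2, [200]  → R2 = mem[200] = 27
Final: R2 = 27

27


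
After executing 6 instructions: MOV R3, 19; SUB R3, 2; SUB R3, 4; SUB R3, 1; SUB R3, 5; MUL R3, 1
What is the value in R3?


Register state trace:
  MOV R3, 19  → R3 = 19
  SUB R3, 2  → R3 = 19 - 2 = 17
  SUB R3, 4  → R3 = 17 - 4 = 13
  SUB R3, 1  → R3 = 13 - 1 = 12
  SUB R3, 5  → R3 = 12 - 5 = 7
  MUL R3, 1  → R3 = 7 * 1 = 7
Final: R3 = 7

7


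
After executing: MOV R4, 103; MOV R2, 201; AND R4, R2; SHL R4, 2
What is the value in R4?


Register state trace:
  MOV R4, 103  → R4 = 103 (0b01100111)
  MOV R2, 201  → R2 = 201 (0b11001001)
  AND R4, R2  → R4 = 103 AND 201 = 65 (0b01000001)
  SHL R4, 2  → R4 = 65 << 2 = 260
Final: R4 = 260

260


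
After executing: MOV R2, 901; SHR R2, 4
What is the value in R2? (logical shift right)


Register state trace:
  MOV R2, 901  → R2 = 901
  SHR R2, 4  → R2 = 901 >> 4 = 901 // 2^4 = 56
Final: R2 = 56

56


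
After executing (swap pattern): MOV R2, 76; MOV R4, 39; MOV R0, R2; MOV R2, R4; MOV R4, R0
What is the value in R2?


Register state trace (swap pattern):
  MOV R2, 76  → R2 = 76
  MOV R4, 39  → R4 = 39
  MOV R0, R2  → R0 = 76  (save R2)
  MOV R2, R4  → R2 = 39  (R2 gets R4's value)
  MOV R4, R0  → R4 = 76  (R4 gets saved value)
Final: R2 = 39

39


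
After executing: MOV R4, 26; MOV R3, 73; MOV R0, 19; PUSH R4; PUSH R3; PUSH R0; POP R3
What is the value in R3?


Stack trace (top is rightmost):
  MOV R4, 26  → R4 = 26
  MOV R3, 73  → R3 = 73
  MOV R0, 19  → R0 = 19
  PUSH R4  → stack: [26]
  PUSH R3  → stack: [26, 73]
  PUSH R0  → stack: [26, 73, 19]
  POP R3  → R3 = 19, stack: [26, 73]
Final: R3 = 19

19


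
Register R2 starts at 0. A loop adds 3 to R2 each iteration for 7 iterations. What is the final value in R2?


Starting value: R2 = 0
  Iter 1: R2 = 0 + 3 = 3
  Iter 2: R2 = 3 + 3 = 6
  Iter 3: R2 = 6 + 3 = 9
  Iter 4: R2 = 9 + 3 = 12
  Iter 5: R2 = 12 + 3 = 15
  Iter 6: R2 = 15 + 3 = 18
  Iter 7: R2 = 18 + 3 = 21
Final: R2 = 21

21


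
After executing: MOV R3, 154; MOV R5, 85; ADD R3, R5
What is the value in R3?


Register state trace:
  MOV R3, 154  → R3 = 154
  MOV R5, 85  → R5 = 85
  ADD R3, R5  → R3 = 154 + 85 = 239
Final: R3 = 239

239


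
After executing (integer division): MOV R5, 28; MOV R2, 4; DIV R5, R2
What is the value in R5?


Register state trace:
  MOV R5, 28  → R5 = 28
  MOV R2, 4  → R2 = 4
  DIV R5, R2  → R5 = 28 // 4 = 7
Final: R5 = 7

7


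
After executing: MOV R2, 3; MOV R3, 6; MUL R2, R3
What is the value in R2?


Register state trace:
  MOV R2, 3  → R2 = 3
  MOV R3, 6  → R3 = 6
  MUL R2, R3  → R2 = 3 * 6 = 18
Final: R2 = 18

18


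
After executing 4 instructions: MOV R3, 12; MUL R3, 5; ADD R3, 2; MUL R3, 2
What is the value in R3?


Register state trace:
  MOV R3, 12  → R3 = 12
  MUL R3, 5  → R3 = 12 * 5 = 60
  ADD R3, 2  → R3 = 60 + 2 = 62
  MUL R3, 2  → R3 = 62 * 2 = 124
Final: R3 = 124

124


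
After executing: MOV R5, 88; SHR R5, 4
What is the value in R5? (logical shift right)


Register state trace:
  MOV R5, 88  → R5 = 88
  SHR R5, 4  → R5 = 88 >> 4 = 88 // 2^4 = 5
Final: R5 = 5

5


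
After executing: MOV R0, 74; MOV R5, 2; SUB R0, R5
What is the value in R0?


Register state trace:
  MOV R0, 74  → R0 = 74
  MOV R5, 2  → R5 = 2
  SUB R0, R5  → R0 = 74 - 2 = 72
Final: R0 = 72

72


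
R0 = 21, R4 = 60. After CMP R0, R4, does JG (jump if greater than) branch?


Trace:
  R0 = 21, R4 = 60
  CMP R0, R4  → compares 21 vs 60
  JG checks: is 21 greater than 60?
  21 < 60, so condition is false
Branch taken: No

No


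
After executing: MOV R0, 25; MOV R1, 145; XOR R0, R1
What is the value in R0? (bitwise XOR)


Register state trace:
  MOV R0, 25  → R0 = 25 (0b00011001)
  MOV R1, 145  → R1 = 145 (0b10010001)
  XOR R0, R1  → R0 = 25 XOR 145 = 136 (0b10001000)
Final: R0 = 136

136


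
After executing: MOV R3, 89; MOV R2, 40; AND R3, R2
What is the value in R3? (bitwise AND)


Register state trace:
  MOV R3, 89  → R3 = 89 (0b01011001)
  MOV R2, 40  → R2 = 40 (0b00101000)
  AND R3, R2  → R3 = 89 AND 40 = 8 (0b00001000)
Final: R3 = 8

8


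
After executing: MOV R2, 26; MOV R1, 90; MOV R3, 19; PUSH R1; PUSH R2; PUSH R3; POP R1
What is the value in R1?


Stack trace (top is rightmost):
  MOV R2, 26  → R2 = 26
  MOV R1, 90  → R1 = 90
  MOV R3, 19  → R3 = 19
  PUSH R1  → stack: [90]
  PUSH R2  → stack: [90, 26]
  PUSH R3  → stack: [90, 26, 19]
  POP R1  → R1 = 19, stack: [90, 26]
Final: R1 = 19

19


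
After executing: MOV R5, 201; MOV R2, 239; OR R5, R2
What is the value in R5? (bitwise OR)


Register state trace:
  MOV R5, 201  → R5 = 201 (0b11001001)
  MOV R2, 239  → R2 = 239 (0b11101111)
  OR R5, R2   → R5 = 201 OR 239 = 239 (0b11101111)
Final: R5 = 239

239


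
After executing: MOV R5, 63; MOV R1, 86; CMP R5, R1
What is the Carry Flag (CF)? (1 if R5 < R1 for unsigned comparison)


Register state trace:
  MOV R5, 63  → R5 = 63
  MOV R1, 86  → R1 = 86
  CMP R5, R1  → unsigned 63 - 86: borrow occurs
  63 < 86, so CF = 1
CF = 1

1


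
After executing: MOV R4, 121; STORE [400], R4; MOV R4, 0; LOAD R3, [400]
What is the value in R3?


Register and memory trace:
  MOV R4, 121  → R4 = 121
  STORE [400], R4  → mem[400] = 121
  MOV R4, 0  → R4 = 0
  LOAD R3, [400]  → R3 = mem[400] = 121
Final: R3 = 121

121


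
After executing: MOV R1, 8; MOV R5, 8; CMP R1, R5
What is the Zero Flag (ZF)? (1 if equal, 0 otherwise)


Register state trace:
  MOV R1, 8  → R1 = 8
  MOV R5, 8  → R5 = 8
  CMP R1, R5  → computes 8 - 8 = 0
  Result is zero, so values are equal
ZF = 1

1


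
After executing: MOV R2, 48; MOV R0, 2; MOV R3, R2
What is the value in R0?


Register state trace:
  MOV R2, 48  → R2 = 48
  MOV R0, 2  → R0 = 2
  MOV R3, R2  → R3 = 48
Final: R0 = 2

2


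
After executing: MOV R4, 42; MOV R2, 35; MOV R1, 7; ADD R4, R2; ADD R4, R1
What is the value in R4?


Register state trace:
  MOV R4, 42  → R4 = 42
  MOV R2, 35  → R2 = 35
  MOV R1, 7  → R1 = 7
  ADD R4, R2  → R4 = 42 + 35 = 77
  ADD R4, R1  → R4 = 77 + 7 = 84
Final: R4 = 84

84


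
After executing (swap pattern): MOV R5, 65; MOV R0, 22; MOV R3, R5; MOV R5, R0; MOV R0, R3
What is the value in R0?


Register state trace (swap pattern):
  MOV R5, 65  → R5 = 65
  MOV R0, 22  → R0 = 22
  MOV R3, R5  → R3 = 65  (save R5)
  MOV R5, R0  → R5 = 22  (R5 gets R0's value)
  MOV R0, R3  → R0 = 65  (R0 gets saved value)
Final: R0 = 65

65


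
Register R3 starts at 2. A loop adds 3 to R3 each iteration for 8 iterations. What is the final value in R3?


Starting value: R3 = 2
  Iter 1: R3 = 2 + 3 = 5
  Iter 2: R3 = 5 + 3 = 8
  Iter 3: R3 = 8 + 3 = 11
  Iter 4: R3 = 11 + 3 = 14
  Iter 5: R3 = 14 + 3 = 17
  Iter 6: R3 = 17 + 3 = 20
  Iter 7: R3 = 20 + 3 = 23
  Iter 8: R3 = 23 + 3 = 26
Final: R3 = 26

26


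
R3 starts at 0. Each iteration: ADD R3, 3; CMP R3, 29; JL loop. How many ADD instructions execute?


Loop trace (R3 starts at 0, target 29, step 3):
  ADD #1: R3 = 0 + 3 = 3  → 3 < 29, loop
  ADD #2: R3 = 3 + 3 = 6  → 6 < 29, loop
  ADD #3: R3 = 6 + 3 = 9  → 9 < 29, loop
  ADD #4: R3 = 9 + 3 = 12  → 12 < 29, loop
  ADD #5: R3 = 12 + 3 = 15  → 15 < 29, loop
  ADD #6: R3 = 15 + 3 = 18  → 18 < 29, loop
  ADD #7: R3 = 18 + 3 = 21  → 21 < 29, loop
  ADD #8: R3 = 21 + 3 = 24  → 24 < 29, loop
  ADD #9: R3 = 24 + 3 = 27  → 27 < 29, loop
  ADD #10: R3 = 27 + 3 = 30  → 30 >= 29, exit
Total ADD instructions: 10

10


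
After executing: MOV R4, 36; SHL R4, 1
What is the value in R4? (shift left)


Register state trace:
  MOV R4, 36  → R4 = 36
  SHL R4, 1  → R4 = 36 << 1 = 36 * 2^1 = 72
Final: R4 = 72

72


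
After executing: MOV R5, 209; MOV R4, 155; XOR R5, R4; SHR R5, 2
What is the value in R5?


Register state trace:
  MOV R5, 209  → R5 = 209 (0b11010001)
  MOV R4, 155  → R4 = 155 (0b10011011)
  XOR R5, R4  → R5 = 209 XOR 155 = 74 (0b01001010)
  SHR R5, 2  → R5 = 74 >> 2 = 18
Final: R5 = 18

18


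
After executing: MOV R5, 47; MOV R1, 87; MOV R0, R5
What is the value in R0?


Register state trace:
  MOV R5, 47  → R5 = 47
  MOV R1, 87  → R1 = 87
  MOV R0, R5  → R0 = 47
Final: R0 = 47

47


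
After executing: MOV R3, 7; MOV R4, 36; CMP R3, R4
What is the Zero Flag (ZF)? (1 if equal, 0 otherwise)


Register state trace:
  MOV R3, 7  → R3 = 7
  MOV R4, 36  → R4 = 36
  CMP R3, R4  → computes 7 - 36 = -29
  Result is nonzero, so values are not equal
ZF = 0

0


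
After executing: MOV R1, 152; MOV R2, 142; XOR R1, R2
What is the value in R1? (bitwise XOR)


Register state trace:
  MOV R1, 152  → R1 = 152 (0b10011000)
  MOV R2, 142  → R2 = 142 (0b10001110)
  XOR R1, R2  → R1 = 152 XOR 142 = 22 (0b00010110)
Final: R1 = 22

22


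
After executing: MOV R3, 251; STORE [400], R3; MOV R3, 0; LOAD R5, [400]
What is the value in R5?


Register and memory trace:
  MOV R3, 251  → R3 = 251
  STORE [400], R3  → mem[400] = 251
  MOV R3, 0  → R3 = 0
  LOAD R5, [400]  → R5 = mem[400] = 251
Final: R5 = 251

251


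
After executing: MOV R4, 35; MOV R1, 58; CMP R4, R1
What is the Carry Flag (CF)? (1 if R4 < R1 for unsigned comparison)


Register state trace:
  MOV R4, 35  → R4 = 35
  MOV R1, 58  → R1 = 58
  CMP R4, R1  → unsigned 35 - 58: borrow occurs
  35 < 58, so CF = 1
CF = 1

1


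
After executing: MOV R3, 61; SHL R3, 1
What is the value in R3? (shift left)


Register state trace:
  MOV R3, 61  → R3 = 61
  SHL R3, 1  → R3 = 61 << 1 = 61 * 2^1 = 122
Final: R3 = 122

122


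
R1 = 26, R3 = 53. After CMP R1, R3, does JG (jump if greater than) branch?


Trace:
  R1 = 26, R3 = 53
  CMP R1, R3  → compares 26 vs 53
  JG checks: is 26 greater than 53?
  26 < 53, so condition is false
Branch taken: No

No


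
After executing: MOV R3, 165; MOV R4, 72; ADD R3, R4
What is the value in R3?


Register state trace:
  MOV R3, 165  → R3 = 165
  MOV R4, 72  → R4 = 72
  ADD R3, R4  → R3 = 165 + 72 = 237
Final: R3 = 237

237


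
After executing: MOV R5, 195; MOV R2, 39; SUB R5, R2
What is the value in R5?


Register state trace:
  MOV R5, 195  → R5 = 195
  MOV R2, 39  → R2 = 39
  SUB R5, R2  → R5 = 195 - 39 = 156
Final: R5 = 156

156


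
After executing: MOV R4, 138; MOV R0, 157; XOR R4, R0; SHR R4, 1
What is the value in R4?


Register state trace:
  MOV R4, 138  → R4 = 138 (0b10001010)
  MOV R0, 157  → R0 = 157 (0b10011101)
  XOR R4, R0  → R4 = 138 XOR 157 = 23 (0b00010111)
  SHR R4, 1  → R4 = 23 >> 1 = 11
Final: R4 = 11

11


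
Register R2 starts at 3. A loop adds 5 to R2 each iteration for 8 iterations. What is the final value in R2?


Starting value: R2 = 3
  Iter 1: R2 = 3 + 5 = 8
  Iter 2: R2 = 8 + 5 = 13
  Iter 3: R2 = 13 + 5 = 18
  Iter 4: R2 = 18 + 5 = 23
  Iter 5: R2 = 23 + 5 = 28
  Iter 6: R2 = 28 + 5 = 33
  Iter 7: R2 = 33 + 5 = 38
  Iter 8: R2 = 38 + 5 = 43
Final: R2 = 43

43


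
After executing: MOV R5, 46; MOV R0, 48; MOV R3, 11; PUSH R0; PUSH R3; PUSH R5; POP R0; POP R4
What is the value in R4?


Stack trace (top is rightmost):
  MOV R5, 46  → R5 = 46
  MOV R0, 48  → R0 = 48
  MOV R3, 11  → R3 = 11
  PUSH R0  → stack: [48]
  PUSH R3  → stack: [48, 11]
  PUSH R5  → stack: [48, 11, 46]
  POP R0  → R0 = 46, stack: [48, 11]
  POP R4  → R4 = 11, stack: [48]
Final: R4 = 11

11


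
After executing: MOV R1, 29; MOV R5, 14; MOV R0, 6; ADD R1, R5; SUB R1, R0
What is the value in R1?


Register state trace:
  MOV R1, 29  → R1 = 29
  MOV R5, 14  → R5 = 14
  MOV R0, 6  → R0 = 6
  ADD R1, R5  → R1 = 29 + 14 = 43
  SUB R1, R0  → R1 = 43 - 6 = 37
Final: R1 = 37

37


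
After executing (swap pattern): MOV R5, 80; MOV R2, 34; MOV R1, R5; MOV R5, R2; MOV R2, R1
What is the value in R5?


Register state trace (swap pattern):
  MOV R5, 80  → R5 = 80
  MOV R2, 34  → R2 = 34
  MOV R1, R5  → R1 = 80  (save R5)
  MOV R5, R2  → R5 = 34  (R5 gets R2's value)
  MOV R2, R1  → R2 = 80  (R2 gets saved value)
Final: R5 = 34

34


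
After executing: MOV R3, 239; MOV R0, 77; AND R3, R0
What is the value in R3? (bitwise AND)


Register state trace:
  MOV R3, 239  → R3 = 239 (0b11101111)
  MOV R0, 77  → R0 = 77 (0b01001101)
  AND R3, R0  → R3 = 239 AND 77 = 77 (0b01001101)
Final: R3 = 77

77


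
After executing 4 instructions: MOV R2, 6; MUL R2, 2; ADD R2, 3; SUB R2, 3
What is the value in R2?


Register state trace:
  MOV R2, 6  → R2 = 6
  MUL R2, 2  → R2 = 6 * 2 = 12
  ADD R2, 3  → R2 = 12 + 3 = 15
  SUB R2, 3  → R2 = 15 - 3 = 12
Final: R2 = 12

12


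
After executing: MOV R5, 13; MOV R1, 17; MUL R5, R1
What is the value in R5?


Register state trace:
  MOV R5, 13  → R5 = 13
  MOV R1, 17  → R1 = 17
  MUL R5, R1  → R5 = 13 * 17 = 221
Final: R5 = 221

221


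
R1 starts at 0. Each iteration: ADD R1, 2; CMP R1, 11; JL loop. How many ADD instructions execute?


Loop trace (R1 starts at 0, target 11, step 2):
  ADD #1: R1 = 0 + 2 = 2  → 2 < 11, loop
  ADD #2: R1 = 2 + 2 = 4  → 4 < 11, loop
  ADD #3: R1 = 4 + 2 = 6  → 6 < 11, loop
  ADD #4: R1 = 6 + 2 = 8  → 8 < 11, loop
  ADD #5: R1 = 8 + 2 = 10  → 10 < 11, loop
  ADD #6: R1 = 10 + 2 = 12  → 12 >= 11, exit
Total ADD instructions: 6

6


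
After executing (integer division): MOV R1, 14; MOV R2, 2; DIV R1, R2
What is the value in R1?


Register state trace:
  MOV R1, 14  → R1 = 14
  MOV R2, 2  → R2 = 2
  DIV R1, R2  → R1 = 14 // 2 = 7
Final: R1 = 7

7


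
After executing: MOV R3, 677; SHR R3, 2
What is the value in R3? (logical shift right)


Register state trace:
  MOV R3, 677  → R3 = 677
  SHR R3, 2  → R3 = 677 >> 2 = 677 // 2^2 = 169
Final: R3 = 169

169


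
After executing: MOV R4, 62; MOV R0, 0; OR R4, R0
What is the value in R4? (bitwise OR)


Register state trace:
  MOV R4, 62  → R4 = 62 (0b00111110)
  MOV R0, 0  → R0 = 0 (0b00000000)
  OR R4, R0   → R4 = 62 OR 0 = 62 (0b00111110)
Final: R4 = 62

62


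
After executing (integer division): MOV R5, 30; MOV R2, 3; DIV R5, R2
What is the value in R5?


Register state trace:
  MOV R5, 30  → R5 = 30
  MOV R2, 3  → R2 = 3
  DIV R5, R2  → R5 = 30 // 3 = 10
Final: R5 = 10

10


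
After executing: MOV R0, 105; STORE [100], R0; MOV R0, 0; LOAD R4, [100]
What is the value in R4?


Register and memory trace:
  MOV R0, 105  → R0 = 105
  STORE [100], R0  → mem[100] = 105
  MOV R0, 0  → R0 = 0
  LOAD R4, [100]  → R4 = mem[100] = 105
Final: R4 = 105

105


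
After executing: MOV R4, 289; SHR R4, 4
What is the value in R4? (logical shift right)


Register state trace:
  MOV R4, 289  → R4 = 289
  SHR R4, 4  → R4 = 289 >> 4 = 289 // 2^4 = 18
Final: R4 = 18

18


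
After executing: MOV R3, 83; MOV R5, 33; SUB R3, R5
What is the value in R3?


Register state trace:
  MOV R3, 83  → R3 = 83
  MOV R5, 33  → R5 = 33
  SUB R3, R5  → R3 = 83 - 33 = 50
Final: R3 = 50

50


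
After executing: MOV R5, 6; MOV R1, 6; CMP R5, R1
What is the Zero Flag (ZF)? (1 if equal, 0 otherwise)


Register state trace:
  MOV R5, 6  → R5 = 6
  MOV R1, 6  → R1 = 6
  CMP R5, R1  → computes 6 - 6 = 0
  Result is zero, so values are equal
ZF = 1

1


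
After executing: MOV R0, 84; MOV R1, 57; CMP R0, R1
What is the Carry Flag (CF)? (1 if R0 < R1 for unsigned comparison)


Register state trace:
  MOV R0, 84  → R0 = 84
  MOV R1, 57  → R1 = 57
  CMP R0, R1  → unsigned 84 - 57: no borrow
  84 >= 57, so CF = 0
CF = 0

0


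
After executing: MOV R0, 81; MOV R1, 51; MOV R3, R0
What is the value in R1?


Register state trace:
  MOV R0, 81  → R0 = 81
  MOV R1, 51  → R1 = 51
  MOV R3, R0  → R3 = 81
Final: R1 = 51

51


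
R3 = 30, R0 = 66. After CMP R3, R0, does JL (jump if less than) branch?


Trace:
  R3 = 30, R0 = 66
  CMP R3, R0  → compares 30 vs 66
  JL checks: is 30 less than 66?
  30 < 66, so condition is true
Branch taken: Yes

Yes


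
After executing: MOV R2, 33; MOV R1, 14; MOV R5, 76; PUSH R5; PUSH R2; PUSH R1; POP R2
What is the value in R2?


Stack trace (top is rightmost):
  MOV R2, 33  → R2 = 33
  MOV R1, 14  → R1 = 14
  MOV R5, 76  → R5 = 76
  PUSH R5  → stack: [76]
  PUSH R2  → stack: [76, 33]
  PUSH R1  → stack: [76, 33, 14]
  POP R2  → R2 = 14, stack: [76, 33]
Final: R2 = 14

14


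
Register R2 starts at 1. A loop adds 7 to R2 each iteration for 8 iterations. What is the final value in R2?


Starting value: R2 = 1
  Iter 1: R2 = 1 + 7 = 8
  Iter 2: R2 = 8 + 7 = 15
  Iter 3: R2 = 15 + 7 = 22
  Iter 4: R2 = 22 + 7 = 29
  Iter 5: R2 = 29 + 7 = 36
  Iter 6: R2 = 36 + 7 = 43
  Iter 7: R2 = 43 + 7 = 50
  Iter 8: R2 = 50 + 7 = 57
Final: R2 = 57

57


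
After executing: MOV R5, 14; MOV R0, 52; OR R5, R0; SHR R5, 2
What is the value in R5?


Register state trace:
  MOV R5, 14  → R5 = 14 (0b00001110)
  MOV R0, 52  → R0 = 52 (0b00110100)
  OR R5, R0  → R5 = 14 OR 52 = 62 (0b00111110)
  SHR R5, 2  → R5 = 62 >> 2 = 15
Final: R5 = 15

15


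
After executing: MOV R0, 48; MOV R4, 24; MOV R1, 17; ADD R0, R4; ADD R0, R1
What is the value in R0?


Register state trace:
  MOV R0, 48  → R0 = 48
  MOV R4, 24  → R4 = 24
  MOV R1, 17  → R1 = 17
  ADD R0, R4  → R0 = 48 + 24 = 72
  ADD R0, R1  → R0 = 72 + 17 = 89
Final: R0 = 89

89


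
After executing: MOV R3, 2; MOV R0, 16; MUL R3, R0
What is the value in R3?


Register state trace:
  MOV R3, 2  → R3 = 2
  MOV R0, 16  → R0 = 16
  MUL R3, R0  → R3 = 2 * 16 = 32
Final: R3 = 32

32


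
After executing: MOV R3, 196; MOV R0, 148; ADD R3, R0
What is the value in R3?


Register state trace:
  MOV R3, 196  → R3 = 196
  MOV R0, 148  → R0 = 148
  ADD R3, R0  → R3 = 196 + 148 = 344
Final: R3 = 344

344


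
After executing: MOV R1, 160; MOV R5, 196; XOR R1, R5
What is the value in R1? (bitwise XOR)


Register state trace:
  MOV R1, 160  → R1 = 160 (0b10100000)
  MOV R5, 196  → R5 = 196 (0b11000100)
  XOR R1, R5  → R1 = 160 XOR 196 = 100 (0b01100100)
Final: R1 = 100

100


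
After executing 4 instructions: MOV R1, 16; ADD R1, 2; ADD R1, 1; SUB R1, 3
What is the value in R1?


Register state trace:
  MOV R1, 16  → R1 = 16
  ADD R1, 2  → R1 = 16 + 2 = 18
  ADD R1, 1  → R1 = 18 + 1 = 19
  SUB R1, 3  → R1 = 19 - 3 = 16
Final: R1 = 16

16


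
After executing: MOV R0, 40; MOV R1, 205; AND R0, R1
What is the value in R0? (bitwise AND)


Register state trace:
  MOV R0, 40  → R0 = 40 (0b00101000)
  MOV R1, 205  → R1 = 205 (0b11001101)
  AND R0, R1  → R0 = 40 AND 205 = 8 (0b00001000)
Final: R0 = 8

8


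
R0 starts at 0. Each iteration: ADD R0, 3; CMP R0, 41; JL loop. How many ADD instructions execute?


Loop trace (R0 starts at 0, target 41, step 3):
  ADD #1: R0 = 0 + 3 = 3  → 3 < 41, loop
  ADD #2: R0 = 3 + 3 = 6  → 6 < 41, loop
  ADD #3: R0 = 6 + 3 = 9  → 9 < 41, loop
  ADD #4: R0 = 9 + 3 = 12  → 12 < 41, loop
  ADD #5: R0 = 12 + 3 = 15  → 15 < 41, loop
  ADD #6: R0 = 15 + 3 = 18  → 18 < 41, loop
  ADD #7: R0 = 18 + 3 = 21  → 21 < 41, loop
  ADD #8: R0 = 21 + 3 = 24  → 24 < 41, loop
  ADD #9: R0 = 24 + 3 = 27  → 27 < 41, loop
  ADD #10: R0 = 27 + 3 = 30  → 30 < 41, loop
  ADD #11: R0 = 30 + 3 = 33  → 33 < 41, loop
  ADD #12: R0 = 33 + 3 = 36  → 36 < 41, loop
  ADD #13: R0 = 36 + 3 = 39  → 39 < 41, loop
  ADD #14: R0 = 39 + 3 = 42  → 42 >= 41, exit
Total ADD instructions: 14

14


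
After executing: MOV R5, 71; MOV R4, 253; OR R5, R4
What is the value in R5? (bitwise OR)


Register state trace:
  MOV R5, 71  → R5 = 71 (0b01000111)
  MOV R4, 253  → R4 = 253 (0b11111101)
  OR R5, R4   → R5 = 71 OR 253 = 255 (0b11111111)
Final: R5 = 255

255


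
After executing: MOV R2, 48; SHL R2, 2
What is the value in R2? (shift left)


Register state trace:
  MOV R2, 48  → R2 = 48
  SHL R2, 2  → R2 = 48 << 2 = 48 * 2^2 = 192
Final: R2 = 192

192


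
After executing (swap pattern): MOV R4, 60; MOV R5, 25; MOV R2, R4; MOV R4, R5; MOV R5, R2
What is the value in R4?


Register state trace (swap pattern):
  MOV R4, 60  → R4 = 60
  MOV R5, 25  → R5 = 25
  MOV R2, R4  → R2 = 60  (save R4)
  MOV R4, R5  → R4 = 25  (R4 gets R5's value)
  MOV R5, R2  → R5 = 60  (R5 gets saved value)
Final: R4 = 25

25


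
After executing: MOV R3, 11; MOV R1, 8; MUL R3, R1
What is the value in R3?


Register state trace:
  MOV R3, 11  → R3 = 11
  MOV R1, 8  → R1 = 8
  MUL R3, R1  → R3 = 11 * 8 = 88
Final: R3 = 88

88


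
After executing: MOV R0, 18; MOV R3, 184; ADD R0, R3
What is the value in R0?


Register state trace:
  MOV R0, 18  → R0 = 18
  MOV R3, 184  → R3 = 184
  ADD R0, R3  → R0 = 18 + 184 = 202
Final: R0 = 202

202


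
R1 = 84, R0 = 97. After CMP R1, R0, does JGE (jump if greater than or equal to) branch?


Trace:
  R1 = 84, R0 = 97
  CMP R1, R0  → compares 84 vs 97
  JGE checks: is 84 greater than or equal to 97?
  84 < 97, so condition is false
Branch taken: No

No


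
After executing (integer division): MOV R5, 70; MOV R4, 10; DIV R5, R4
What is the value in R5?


Register state trace:
  MOV R5, 70  → R5 = 70
  MOV R4, 10  → R4 = 10
  DIV R5, R4  → R5 = 70 // 10 = 7
Final: R5 = 7

7


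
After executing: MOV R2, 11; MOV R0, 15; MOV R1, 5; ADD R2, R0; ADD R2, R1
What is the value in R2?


Register state trace:
  MOV R2, 11  → R2 = 11
  MOV R0, 15  → R0 = 15
  MOV R1, 5  → R1 = 5
  ADD R2, R0  → R2 = 11 + 15 = 26
  ADD R2, R1  → R2 = 26 + 5 = 31
Final: R2 = 31

31


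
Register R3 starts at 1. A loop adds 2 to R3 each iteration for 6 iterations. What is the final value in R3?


Starting value: R3 = 1
  Iter 1: R3 = 1 + 2 = 3
  Iter 2: R3 = 3 + 2 = 5
  Iter 3: R3 = 5 + 2 = 7
  Iter 4: R3 = 7 + 2 = 9
  Iter 5: R3 = 9 + 2 = 11
  Iter 6: R3 = 11 + 2 = 13
Final: R3 = 13

13


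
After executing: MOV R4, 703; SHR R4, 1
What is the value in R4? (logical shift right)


Register state trace:
  MOV R4, 703  → R4 = 703
  SHR R4, 1  → R4 = 703 >> 1 = 703 // 2^1 = 351
Final: R4 = 351

351


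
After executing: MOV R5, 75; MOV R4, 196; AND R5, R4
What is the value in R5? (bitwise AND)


Register state trace:
  MOV R5, 75  → R5 = 75 (0b01001011)
  MOV R4, 196  → R4 = 196 (0b11000100)
  AND R5, R4  → R5 = 75 AND 196 = 64 (0b01000000)
Final: R5 = 64

64


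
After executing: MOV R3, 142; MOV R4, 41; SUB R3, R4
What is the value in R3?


Register state trace:
  MOV R3, 142  → R3 = 142
  MOV R4, 41  → R4 = 41
  SUB R3, R4  → R3 = 142 - 41 = 101
Final: R3 = 101

101


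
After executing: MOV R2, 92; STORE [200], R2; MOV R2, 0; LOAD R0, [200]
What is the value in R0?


Register and memory trace:
  MOV R2, 92  → R2 = 92
  STORE [200], R2  → mem[200] = 92
  MOV R2, 0  → R2 = 0
  LOAD R0, [200]  → R0 = mem[200] = 92
Final: R0 = 92

92


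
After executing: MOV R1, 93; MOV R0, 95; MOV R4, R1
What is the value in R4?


Register state trace:
  MOV R1, 93  → R1 = 93
  MOV R0, 95  → R0 = 95
  MOV R4, R1  → R4 = 93
Final: R4 = 93

93


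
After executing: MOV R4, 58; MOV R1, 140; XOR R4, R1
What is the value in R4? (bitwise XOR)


Register state trace:
  MOV R4, 58  → R4 = 58 (0b00111010)
  MOV R1, 140  → R1 = 140 (0b10001100)
  XOR R4, R1  → R4 = 58 XOR 140 = 182 (0b10110110)
Final: R4 = 182

182


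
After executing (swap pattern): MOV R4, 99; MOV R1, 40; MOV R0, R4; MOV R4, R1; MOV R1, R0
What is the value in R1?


Register state trace (swap pattern):
  MOV R4, 99  → R4 = 99
  MOV R1, 40  → R1 = 40
  MOV R0, R4  → R0 = 99  (save R4)
  MOV R4, R1  → R4 = 40  (R4 gets R1's value)
  MOV R1, R0  → R1 = 99  (R1 gets saved value)
Final: R1 = 99

99


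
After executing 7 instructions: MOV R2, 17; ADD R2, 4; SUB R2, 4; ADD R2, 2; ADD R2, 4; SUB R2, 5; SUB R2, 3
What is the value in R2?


Register state trace:
  MOV R2, 17  → R2 = 17
  ADD R2, 4  → R2 = 17 + 4 = 21
  SUB R2, 4  → R2 = 21 - 4 = 17
  ADD R2, 2  → R2 = 17 + 2 = 19
  ADD R2, 4  → R2 = 19 + 4 = 23
  SUB R2, 5  → R2 = 23 - 5 = 18
  SUB R2, 3  → R2 = 18 - 3 = 15
Final: R2 = 15

15


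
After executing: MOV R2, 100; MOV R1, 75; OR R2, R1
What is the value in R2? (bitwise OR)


Register state trace:
  MOV R2, 100  → R2 = 100 (0b01100100)
  MOV R1, 75  → R1 = 75 (0b01001011)
  OR R2, R1   → R2 = 100 OR 75 = 111 (0b01101111)
Final: R2 = 111

111


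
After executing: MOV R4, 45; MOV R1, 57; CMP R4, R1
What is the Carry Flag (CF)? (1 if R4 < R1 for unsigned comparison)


Register state trace:
  MOV R4, 45  → R4 = 45
  MOV R1, 57  → R1 = 57
  CMP R4, R1  → unsigned 45 - 57: borrow occurs
  45 < 57, so CF = 1
CF = 1

1


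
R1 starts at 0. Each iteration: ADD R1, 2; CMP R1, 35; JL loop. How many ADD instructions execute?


Loop trace (R1 starts at 0, target 35, step 2):
  ADD #1: R1 = 0 + 2 = 2  → 2 < 35, loop
  ADD #2: R1 = 2 + 2 = 4  → 4 < 35, loop
  ADD #3: R1 = 4 + 2 = 6  → 6 < 35, loop
  ADD #4: R1 = 6 + 2 = 8  → 8 < 35, loop
  ADD #5: R1 = 8 + 2 = 10  → 10 < 35, loop
  ADD #6: R1 = 10 + 2 = 12  → 12 < 35, loop
  ADD #7: R1 = 12 + 2 = 14  → 14 < 35, loop
  ADD #8: R1 = 14 + 2 = 16  → 16 < 35, loop
  ADD #9: R1 = 16 + 2 = 18  → 18 < 35, loop
  ADD #10: R1 = 18 + 2 = 20  → 20 < 35, loop
  ADD #11: R1 = 20 + 2 = 22  → 22 < 35, loop
  ADD #12: R1 = 22 + 2 = 24  → 24 < 35, loop
  ADD #13: R1 = 24 + 2 = 26  → 26 < 35, loop
  ADD #14: R1 = 26 + 2 = 28  → 28 < 35, loop
  ADD #15: R1 = 28 + 2 = 30  → 30 < 35, loop
  ADD #16: R1 = 30 + 2 = 32  → 32 < 35, loop
  ADD #17: R1 = 32 + 2 = 34  → 34 < 35, loop
  ADD #18: R1 = 34 + 2 = 36  → 36 >= 35, exit
Total ADD instructions: 18

18


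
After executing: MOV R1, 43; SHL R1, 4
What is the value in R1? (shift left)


Register state trace:
  MOV R1, 43  → R1 = 43
  SHL R1, 4  → R1 = 43 << 4 = 43 * 2^4 = 688
Final: R1 = 688

688


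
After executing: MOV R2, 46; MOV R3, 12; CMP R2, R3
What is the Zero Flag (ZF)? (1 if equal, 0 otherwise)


Register state trace:
  MOV R2, 46  → R2 = 46
  MOV R3, 12  → R3 = 12
  CMP R2, R3  → computes 46 - 12 = 34
  Result is nonzero, so values are not equal
ZF = 0

0


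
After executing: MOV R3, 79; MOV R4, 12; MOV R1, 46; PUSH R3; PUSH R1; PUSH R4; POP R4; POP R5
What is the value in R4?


Stack trace (top is rightmost):
  MOV R3, 79  → R3 = 79
  MOV R4, 12  → R4 = 12
  MOV R1, 46  → R1 = 46
  PUSH R3  → stack: [79]
  PUSH R1  → stack: [79, 46]
  PUSH R4  → stack: [79, 46, 12]
  POP R4  → R4 = 12, stack: [79, 46]
  POP R5  → R5 = 46, stack: [79]
Final: R4 = 12

12


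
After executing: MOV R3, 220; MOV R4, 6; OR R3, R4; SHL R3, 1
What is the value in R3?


Register state trace:
  MOV R3, 220  → R3 = 220 (0b11011100)
  MOV R4, 6  → R4 = 6 (0b00000110)
  OR R3, R4  → R3 = 220 OR 6 = 222 (0b11011110)
  SHL R3, 1  → R3 = 222 << 1 = 444
Final: R3 = 444

444


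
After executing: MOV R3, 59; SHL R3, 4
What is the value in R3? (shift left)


Register state trace:
  MOV R3, 59  → R3 = 59
  SHL R3, 4  → R3 = 59 << 4 = 59 * 2^4 = 944
Final: R3 = 944

944


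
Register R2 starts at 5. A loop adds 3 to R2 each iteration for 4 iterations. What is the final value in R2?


Starting value: R2 = 5
  Iter 1: R2 = 5 + 3 = 8
  Iter 2: R2 = 8 + 3 = 11
  Iter 3: R2 = 11 + 3 = 14
  Iter 4: R2 = 14 + 3 = 17
Final: R2 = 17

17


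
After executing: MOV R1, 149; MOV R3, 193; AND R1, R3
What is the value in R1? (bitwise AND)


Register state trace:
  MOV R1, 149  → R1 = 149 (0b10010101)
  MOV R3, 193  → R3 = 193 (0b11000001)
  AND R1, R3  → R1 = 149 AND 193 = 129 (0b10000001)
Final: R1 = 129

129


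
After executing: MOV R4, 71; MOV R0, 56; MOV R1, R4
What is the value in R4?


Register state trace:
  MOV R4, 71  → R4 = 71
  MOV R0, 56  → R0 = 56
  MOV R1, R4  → R1 = 71
Final: R4 = 71

71


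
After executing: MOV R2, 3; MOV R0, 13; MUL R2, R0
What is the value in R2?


Register state trace:
  MOV R2, 3  → R2 = 3
  MOV R0, 13  → R0 = 13
  MUL R2, R0  → R2 = 3 * 13 = 39
Final: R2 = 39

39


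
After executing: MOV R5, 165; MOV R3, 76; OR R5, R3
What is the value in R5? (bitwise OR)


Register state trace:
  MOV R5, 165  → R5 = 165 (0b10100101)
  MOV R3, 76  → R3 = 76 (0b01001100)
  OR R5, R3   → R5 = 165 OR 76 = 237 (0b11101101)
Final: R5 = 237

237


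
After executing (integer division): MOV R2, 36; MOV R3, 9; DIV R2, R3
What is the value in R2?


Register state trace:
  MOV R2, 36  → R2 = 36
  MOV R3, 9  → R3 = 9
  DIV R2, R3  → R2 = 36 // 9 = 4
Final: R2 = 4

4


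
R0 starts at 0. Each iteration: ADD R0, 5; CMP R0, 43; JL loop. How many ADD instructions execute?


Loop trace (R0 starts at 0, target 43, step 5):
  ADD #1: R0 = 0 + 5 = 5  → 5 < 43, loop
  ADD #2: R0 = 5 + 5 = 10  → 10 < 43, loop
  ADD #3: R0 = 10 + 5 = 15  → 15 < 43, loop
  ADD #4: R0 = 15 + 5 = 20  → 20 < 43, loop
  ADD #5: R0 = 20 + 5 = 25  → 25 < 43, loop
  ADD #6: R0 = 25 + 5 = 30  → 30 < 43, loop
  ADD #7: R0 = 30 + 5 = 35  → 35 < 43, loop
  ADD #8: R0 = 35 + 5 = 40  → 40 < 43, loop
  ADD #9: R0 = 40 + 5 = 45  → 45 >= 43, exit
Total ADD instructions: 9

9


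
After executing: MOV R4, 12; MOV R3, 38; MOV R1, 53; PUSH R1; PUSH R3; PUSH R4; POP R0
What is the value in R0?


Stack trace (top is rightmost):
  MOV R4, 12  → R4 = 12
  MOV R3, 38  → R3 = 38
  MOV R1, 53  → R1 = 53
  PUSH R1  → stack: [53]
  PUSH R3  → stack: [53, 38]
  PUSH R4  → stack: [53, 38, 12]
  POP R0  → R0 = 12, stack: [53, 38]
Final: R0 = 12

12


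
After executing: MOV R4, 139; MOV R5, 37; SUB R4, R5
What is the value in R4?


Register state trace:
  MOV R4, 139  → R4 = 139
  MOV R5, 37  → R5 = 37
  SUB R4, R5  → R4 = 139 - 37 = 102
Final: R4 = 102

102


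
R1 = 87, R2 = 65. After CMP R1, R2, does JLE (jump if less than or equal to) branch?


Trace:
  R1 = 87, R2 = 65
  CMP R1, R2  → compares 87 vs 65
  JLE checks: is 87 less than or equal to 65?
  87 > 65, so condition is false
Branch taken: No

No


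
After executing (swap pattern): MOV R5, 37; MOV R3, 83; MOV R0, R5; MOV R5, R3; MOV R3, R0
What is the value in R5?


Register state trace (swap pattern):
  MOV R5, 37  → R5 = 37
  MOV R3, 83  → R3 = 83
  MOV R0, R5  → R0 = 37  (save R5)
  MOV R5, R3  → R5 = 83  (R5 gets R3's value)
  MOV R3, R0  → R3 = 37  (R3 gets saved value)
Final: R5 = 83

83


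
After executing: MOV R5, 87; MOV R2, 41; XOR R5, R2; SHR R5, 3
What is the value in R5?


Register state trace:
  MOV R5, 87  → R5 = 87 (0b01010111)
  MOV R2, 41  → R2 = 41 (0b00101001)
  XOR R5, R2  → R5 = 87 XOR 41 = 126 (0b01111110)
  SHR R5, 3  → R5 = 126 >> 3 = 15
Final: R5 = 15

15


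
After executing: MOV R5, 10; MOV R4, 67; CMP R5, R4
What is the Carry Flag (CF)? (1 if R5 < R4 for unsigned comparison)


Register state trace:
  MOV R5, 10  → R5 = 10
  MOV R4, 67  → R4 = 67
  CMP R5, R4  → unsigned 10 - 67: borrow occurs
  10 < 67, so CF = 1
CF = 1

1


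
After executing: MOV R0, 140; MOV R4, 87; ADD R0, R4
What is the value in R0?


Register state trace:
  MOV R0, 140  → R0 = 140
  MOV R4, 87  → R4 = 87
  ADD R0, R4  → R0 = 140 + 87 = 227
Final: R0 = 227

227


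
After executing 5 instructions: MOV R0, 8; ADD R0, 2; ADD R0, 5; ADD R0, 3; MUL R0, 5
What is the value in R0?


Register state trace:
  MOV R0, 8  → R0 = 8
  ADD R0, 2  → R0 = 8 + 2 = 10
  ADD R0, 5  → R0 = 10 + 5 = 15
  ADD R0, 3  → R0 = 15 + 3 = 18
  MUL R0, 5  → R0 = 18 * 5 = 90
Final: R0 = 90

90


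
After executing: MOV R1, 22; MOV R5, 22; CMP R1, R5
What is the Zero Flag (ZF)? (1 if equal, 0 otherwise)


Register state trace:
  MOV R1, 22  → R1 = 22
  MOV R5, 22  → R5 = 22
  CMP R1, R5  → computes 22 - 22 = 0
  Result is zero, so values are equal
ZF = 1

1


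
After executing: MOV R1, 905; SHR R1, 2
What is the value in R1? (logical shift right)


Register state trace:
  MOV R1, 905  → R1 = 905
  SHR R1, 2  → R1 = 905 >> 2 = 905 // 2^2 = 226
Final: R1 = 226

226


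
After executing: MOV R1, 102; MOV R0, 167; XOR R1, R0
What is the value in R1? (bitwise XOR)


Register state trace:
  MOV R1, 102  → R1 = 102 (0b01100110)
  MOV R0, 167  → R0 = 167 (0b10100111)
  XOR R1, R0  → R1 = 102 XOR 167 = 193 (0b11000001)
Final: R1 = 193

193


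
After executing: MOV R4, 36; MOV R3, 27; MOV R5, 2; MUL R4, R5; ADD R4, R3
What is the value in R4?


Register state trace:
  MOV R4, 36  → R4 = 36
  MOV R3, 27  → R3 = 27
  MOV R5, 2  → R5 = 2
  MUL R4, R5  → R4 = 36 * 2 = 72
  ADD R4, R3  → R4 = 72 + 27 = 99
Final: R4 = 99

99


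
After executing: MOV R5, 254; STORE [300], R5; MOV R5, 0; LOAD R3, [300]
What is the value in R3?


Register and memory trace:
  MOV R5, 254  → R5 = 254
  STORE [300], R5  → mem[300] = 254
  MOV R5, 0  → R5 = 0
  LOAD R3, [300]  → R3 = mem[300] = 254
Final: R3 = 254

254


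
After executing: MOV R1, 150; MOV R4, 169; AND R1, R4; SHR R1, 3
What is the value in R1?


Register state trace:
  MOV R1, 150  → R1 = 150 (0b10010110)
  MOV R4, 169  → R4 = 169 (0b10101001)
  AND R1, R4  → R1 = 150 AND 169 = 128 (0b10000000)
  SHR R1, 3  → R1 = 128 >> 3 = 16
Final: R1 = 16

16


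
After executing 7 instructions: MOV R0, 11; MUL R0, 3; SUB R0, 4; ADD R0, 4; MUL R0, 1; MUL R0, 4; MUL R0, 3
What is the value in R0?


Register state trace:
  MOV R0, 11  → R0 = 11
  MUL R0, 3  → R0 = 11 * 3 = 33
  SUB R0, 4  → R0 = 33 - 4 = 29
  ADD R0, 4  → R0 = 29 + 4 = 33
  MUL R0, 1  → R0 = 33 * 1 = 33
  MUL R0, 4  → R0 = 33 * 4 = 132
  MUL R0, 3  → R0 = 132 * 3 = 396
Final: R0 = 396

396


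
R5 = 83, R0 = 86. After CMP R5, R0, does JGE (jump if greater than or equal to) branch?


Trace:
  R5 = 83, R0 = 86
  CMP R5, R0  → compares 83 vs 86
  JGE checks: is 83 greater than or equal to 86?
  83 < 86, so condition is false
Branch taken: No

No


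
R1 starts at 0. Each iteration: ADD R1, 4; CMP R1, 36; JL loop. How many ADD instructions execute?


Loop trace (R1 starts at 0, target 36, step 4):
  ADD #1: R1 = 0 + 4 = 4  → 4 < 36, loop
  ADD #2: R1 = 4 + 4 = 8  → 8 < 36, loop
  ADD #3: R1 = 8 + 4 = 12  → 12 < 36, loop
  ADD #4: R1 = 12 + 4 = 16  → 16 < 36, loop
  ADD #5: R1 = 16 + 4 = 20  → 20 < 36, loop
  ADD #6: R1 = 20 + 4 = 24  → 24 < 36, loop
  ADD #7: R1 = 24 + 4 = 28  → 28 < 36, loop
  ADD #8: R1 = 28 + 4 = 32  → 32 < 36, loop
  ADD #9: R1 = 32 + 4 = 36  → 36 >= 36, exit
Total ADD instructions: 9

9


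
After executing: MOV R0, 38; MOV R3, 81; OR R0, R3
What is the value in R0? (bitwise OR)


Register state trace:
  MOV R0, 38  → R0 = 38 (0b00100110)
  MOV R3, 81  → R3 = 81 (0b01010001)
  OR R0, R3   → R0 = 38 OR 81 = 119 (0b01110111)
Final: R0 = 119

119


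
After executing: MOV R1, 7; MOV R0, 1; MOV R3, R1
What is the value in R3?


Register state trace:
  MOV R1, 7  → R1 = 7
  MOV R0, 1  → R0 = 1
  MOV R3, R1  → R3 = 7
Final: R3 = 7

7


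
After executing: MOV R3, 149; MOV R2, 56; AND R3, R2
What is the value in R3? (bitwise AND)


Register state trace:
  MOV R3, 149  → R3 = 149 (0b10010101)
  MOV R2, 56  → R2 = 56 (0b00111000)
  AND R3, R2  → R3 = 149 AND 56 = 16 (0b00010000)
Final: R3 = 16

16


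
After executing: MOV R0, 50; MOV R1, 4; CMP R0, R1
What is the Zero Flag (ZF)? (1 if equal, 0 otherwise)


Register state trace:
  MOV R0, 50  → R0 = 50
  MOV R1, 4  → R1 = 4
  CMP R0, R1  → computes 50 - 4 = 46
  Result is nonzero, so values are not equal
ZF = 0

0


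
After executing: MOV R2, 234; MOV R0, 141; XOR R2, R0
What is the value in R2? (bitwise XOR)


Register state trace:
  MOV R2, 234  → R2 = 234 (0b11101010)
  MOV R0, 141  → R0 = 141 (0b10001101)
  XOR R2, R0  → R2 = 234 XOR 141 = 103 (0b01100111)
Final: R2 = 103

103


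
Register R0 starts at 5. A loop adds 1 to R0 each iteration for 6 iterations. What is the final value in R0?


Starting value: R0 = 5
  Iter 1: R0 = 5 + 1 = 6
  Iter 2: R0 = 6 + 1 = 7
  Iter 3: R0 = 7 + 1 = 8
  Iter 4: R0 = 8 + 1 = 9
  Iter 5: R0 = 9 + 1 = 10
  Iter 6: R0 = 10 + 1 = 11
Final: R0 = 11

11


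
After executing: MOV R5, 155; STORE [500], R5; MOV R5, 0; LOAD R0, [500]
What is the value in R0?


Register and memory trace:
  MOV R5, 155  → R5 = 155
  STORE [500], R5  → mem[500] = 155
  MOV R5, 0  → R5 = 0
  LOAD R0, [500]  → R0 = mem[500] = 155
Final: R0 = 155

155


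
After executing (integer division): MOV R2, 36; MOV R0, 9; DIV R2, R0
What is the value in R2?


Register state trace:
  MOV R2, 36  → R2 = 36
  MOV R0, 9  → R0 = 9
  DIV R2, R0  → R2 = 36 // 9 = 4
Final: R2 = 4

4


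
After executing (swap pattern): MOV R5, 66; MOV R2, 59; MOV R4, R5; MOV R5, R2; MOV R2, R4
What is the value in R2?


Register state trace (swap pattern):
  MOV R5, 66  → R5 = 66
  MOV R2, 59  → R2 = 59
  MOV R4, R5  → R4 = 66  (save R5)
  MOV R5, R2  → R5 = 59  (R5 gets R2's value)
  MOV R2, R4  → R2 = 66  (R2 gets saved value)
Final: R2 = 66

66


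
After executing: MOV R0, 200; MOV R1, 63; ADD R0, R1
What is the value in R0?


Register state trace:
  MOV R0, 200  → R0 = 200
  MOV R1, 63  → R1 = 63
  ADD R0, R1  → R0 = 200 + 63 = 263
Final: R0 = 263

263


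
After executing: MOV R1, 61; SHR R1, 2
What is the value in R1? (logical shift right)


Register state trace:
  MOV R1, 61  → R1 = 61
  SHR R1, 2  → R1 = 61 >> 2 = 61 // 2^2 = 15
Final: R1 = 15

15
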